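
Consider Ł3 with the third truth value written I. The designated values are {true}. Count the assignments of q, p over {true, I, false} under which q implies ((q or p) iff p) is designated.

Of the 9 assignments, 7 give a value in {true}.

7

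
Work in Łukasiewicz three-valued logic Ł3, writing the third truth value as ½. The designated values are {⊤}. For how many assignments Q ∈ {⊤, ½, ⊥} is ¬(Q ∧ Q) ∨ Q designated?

2

Q=⊤: ⊤ ✓
Q=½: ½ ·
Q=⊥: ⊤ ✓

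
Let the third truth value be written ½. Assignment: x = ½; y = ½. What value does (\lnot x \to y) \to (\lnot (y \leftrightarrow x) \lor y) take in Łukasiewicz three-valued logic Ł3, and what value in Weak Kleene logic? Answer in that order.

In Łukasiewicz three-valued logic Ł3: \lnot x = \lnot ½ = ½
\lnot x \to y = ½ \to ½ = T  [min(1, 1−½+½)]
y \leftrightarrow x = ½ \leftrightarrow ½ = T
\lnot (y \leftrightarrow x) = \lnot T = F
\lnot (y \leftrightarrow x) \lor y = F \lor ½ = ½
(\lnot x \to y) \to (\lnot (y \leftrightarrow x) \lor y) = T \to ½ = ½
In Weak Kleene logic: \lnot x = \lnot ½ = ½
\lnot x \to y = ½ \to ½ = ½  [any arg is the third value ⇒ result is the third value]
y \leftrightarrow x = ½ \leftrightarrow ½ = ½
\lnot (y \leftrightarrow x) = \lnot ½ = ½
\lnot (y \leftrightarrow x) \lor y = ½ \lor ½ = ½
(\lnot x \to y) \to (\lnot (y \leftrightarrow x) \lor y) = ½ \to ½ = ½

½; ½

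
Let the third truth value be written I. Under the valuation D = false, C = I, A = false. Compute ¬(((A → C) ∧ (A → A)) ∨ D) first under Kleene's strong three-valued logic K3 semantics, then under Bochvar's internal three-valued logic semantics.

In Kleene's strong three-valued logic K3: A → C = false → I = true
A → A = false → false = true
(A → C) ∧ (A → A) = true ∧ true = true
((A → C) ∧ (A → A)) ∨ D = true ∨ false = true
¬(((A → C) ∧ (A → A)) ∨ D) = ¬true = false
In Bochvar's internal three-valued logic: A → C = false → I = I
A → A = false → false = true
(A → C) ∧ (A → A) = I ∧ true = I
((A → C) ∧ (A → A)) ∨ D = I ∨ false = I
¬(((A → C) ∧ (A → A)) ∨ D) = ¬I = I
They differ because Kleene's strong three-valued logic K3 and Bochvar's internal three-valued logic treat I differently under the binary connectives.

false; I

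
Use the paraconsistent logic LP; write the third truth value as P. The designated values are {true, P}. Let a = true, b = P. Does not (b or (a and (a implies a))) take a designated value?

a implies a = true implies true = true
a and (a implies a) = true and true = true
b or (a and (a implies a)) = P or true = true
not (b or (a and (a implies a))) = not true = false
false ∉ {true, P}.

No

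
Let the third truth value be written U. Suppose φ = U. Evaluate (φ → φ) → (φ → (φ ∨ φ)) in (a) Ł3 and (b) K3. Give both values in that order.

In Ł3: φ → φ = U → U = ⊤  [min(1, 1−½+½)]
φ ∨ φ = U ∨ U = U
φ → (φ ∨ φ) = U → U = ⊤
(φ → φ) → (φ → (φ ∨ φ)) = ⊤ → ⊤ = ⊤
In K3: φ → φ = U → U = U  [¬U ∨ U]
φ ∨ φ = U ∨ U = U
φ → (φ ∨ φ) = U → U = U
(φ → φ) → (φ → (φ ∨ φ)) = U → U = U
They differ because Ł3 and K3 treat U differently under implication.

⊤; U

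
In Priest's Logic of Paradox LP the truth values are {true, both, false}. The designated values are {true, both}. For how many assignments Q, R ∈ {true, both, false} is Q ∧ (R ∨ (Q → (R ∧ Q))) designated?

5

Of the 9 assignments, 5 give a value in {true, both}.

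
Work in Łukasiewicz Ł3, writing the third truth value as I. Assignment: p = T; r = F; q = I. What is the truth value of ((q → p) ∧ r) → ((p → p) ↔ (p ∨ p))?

T

q → p = I → T = T  [min(1, 1−½+1)]
(q → p) ∧ r = T ∧ F = F
p → p = T → T = T
p ∨ p = T ∨ T = T
(p → p) ↔ (p ∨ p) = T ↔ T = T
((q → p) ∧ r) → ((p → p) ↔ (p ∨ p)) = F → T = T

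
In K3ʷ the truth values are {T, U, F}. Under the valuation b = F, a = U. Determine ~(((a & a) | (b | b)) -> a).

a & a = U & U = U
b | b = F | F = F
(a & a) | (b | b) = U | F = U
((a & a) | (b | b)) -> a = U -> U = U  [any arg is the third value ⇒ result is the third value]
~(((a & a) | (b | b)) -> a) = ~U = U

U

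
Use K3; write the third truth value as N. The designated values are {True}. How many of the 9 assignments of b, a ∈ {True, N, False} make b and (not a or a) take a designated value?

Designated under: (b=True, a=True); (b=True, a=False).

2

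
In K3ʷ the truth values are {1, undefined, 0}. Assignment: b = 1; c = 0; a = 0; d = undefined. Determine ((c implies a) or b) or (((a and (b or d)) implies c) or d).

undefined

c implies a = 0 implies 0 = 1
(c implies a) or b = 1 or 1 = 1
b or d = 1 or undefined = undefined
a and (b or d) = 0 and undefined = undefined
(a and (b or d)) implies c = undefined implies 0 = undefined  [any arg is the third value ⇒ result is the third value]
((a and (b or d)) implies c) or d = undefined or undefined = undefined
((c implies a) or b) or (((a and (b or d)) implies c) or d) = 1 or undefined = undefined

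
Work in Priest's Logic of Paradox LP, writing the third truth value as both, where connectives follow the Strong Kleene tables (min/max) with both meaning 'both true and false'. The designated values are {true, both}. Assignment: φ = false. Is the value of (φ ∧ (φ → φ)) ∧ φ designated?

φ → φ = false → false = true
φ ∧ (φ → φ) = false ∧ true = false
(φ ∧ (φ → φ)) ∧ φ = false ∧ false = false
false ∉ {true, both}.

No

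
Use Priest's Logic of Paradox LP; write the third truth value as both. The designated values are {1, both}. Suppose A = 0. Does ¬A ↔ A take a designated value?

¬A = ¬0 = 1
¬A ↔ A = 1 ↔ 0 = 0
0 ∉ {1, both}.

No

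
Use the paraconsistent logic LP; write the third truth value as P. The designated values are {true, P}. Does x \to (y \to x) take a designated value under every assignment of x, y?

Yes

Every assignment of x, y over {true, P, false} gives a value in {true, P}.
In particular, with x=P, y=P: x \to (y \to x) = P.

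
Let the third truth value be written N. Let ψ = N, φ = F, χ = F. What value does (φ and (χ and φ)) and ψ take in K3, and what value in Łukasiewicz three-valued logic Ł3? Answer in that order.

In K3: χ and φ = F and F = F
φ and (χ and φ) = F and F = F
(φ and (χ and φ)) and ψ = F and N = F
In Łukasiewicz three-valued logic Ł3: χ and φ = F and F = F
φ and (χ and φ) = F and F = F
(φ and (χ and φ)) and ψ = F and N = F

F; F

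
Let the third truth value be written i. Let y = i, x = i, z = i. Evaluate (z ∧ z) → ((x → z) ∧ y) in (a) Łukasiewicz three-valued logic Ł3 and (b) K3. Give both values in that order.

In Łukasiewicz three-valued logic Ł3: z ∧ z = i ∧ i = i
x → z = i → i = ⊤  [min(1, 1−½+½)]
(x → z) ∧ y = ⊤ ∧ i = i
(z ∧ z) → ((x → z) ∧ y) = i → i = ⊤
In K3: z ∧ z = i ∧ i = i
x → z = i → i = i  [¬i ∨ i]
(x → z) ∧ y = i ∧ i = i
(z ∧ z) → ((x → z) ∧ y) = i → i = i
They differ because Łukasiewicz three-valued logic Ł3 and K3 treat i differently under implication.

⊤; i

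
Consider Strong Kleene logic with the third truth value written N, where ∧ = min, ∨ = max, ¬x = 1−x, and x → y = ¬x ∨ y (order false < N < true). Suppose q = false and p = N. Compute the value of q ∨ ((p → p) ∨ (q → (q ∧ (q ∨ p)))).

true

p → p = N → N = N  [¬N ∨ N]
q ∨ p = false ∨ N = N
q ∧ (q ∨ p) = false ∧ N = false
q → (q ∧ (q ∨ p)) = false → false = true
(p → p) ∨ (q → (q ∧ (q ∨ p))) = N ∨ true = true
q ∨ ((p → p) ∨ (q → (q ∧ (q ∨ p)))) = false ∨ true = true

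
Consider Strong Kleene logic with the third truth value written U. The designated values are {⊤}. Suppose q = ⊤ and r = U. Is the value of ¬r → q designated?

¬r = ¬U = U
¬r → q = U → ⊤ = ⊤  [¬U ∨ ⊤]
⊤ ∈ {⊤}.

Yes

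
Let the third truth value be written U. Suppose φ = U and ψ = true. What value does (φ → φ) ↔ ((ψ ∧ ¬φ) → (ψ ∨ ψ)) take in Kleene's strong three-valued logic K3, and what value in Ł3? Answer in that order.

In Kleene's strong three-valued logic K3: φ → φ = U → U = U  [¬U ∨ U]
¬φ = ¬U = U
ψ ∧ ¬φ = true ∧ U = U
ψ ∨ ψ = true ∨ true = true
(ψ ∧ ¬φ) → (ψ ∨ ψ) = U → true = true
(φ → φ) ↔ ((ψ ∧ ¬φ) → (ψ ∨ ψ)) = U ↔ true = U
In Ł3: φ → φ = U → U = true  [min(1, 1−½+½)]
¬φ = ¬U = U
ψ ∧ ¬φ = true ∧ U = U
ψ ∨ ψ = true ∨ true = true
(ψ ∧ ¬φ) → (ψ ∨ ψ) = U → true = true
(φ → φ) ↔ ((ψ ∧ ¬φ) → (ψ ∨ ψ)) = true ↔ true = true
They differ because Kleene's strong three-valued logic K3 and Ł3 treat U differently under implication.

U; true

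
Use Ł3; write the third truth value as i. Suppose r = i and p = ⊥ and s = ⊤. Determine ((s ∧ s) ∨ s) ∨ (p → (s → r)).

⊤

s ∧ s = ⊤ ∧ ⊤ = ⊤
(s ∧ s) ∨ s = ⊤ ∨ ⊤ = ⊤
s → r = ⊤ → i = i
p → (s → r) = ⊥ → i = ⊤
((s ∧ s) ∨ s) ∨ (p → (s → r)) = ⊤ ∨ ⊤ = ⊤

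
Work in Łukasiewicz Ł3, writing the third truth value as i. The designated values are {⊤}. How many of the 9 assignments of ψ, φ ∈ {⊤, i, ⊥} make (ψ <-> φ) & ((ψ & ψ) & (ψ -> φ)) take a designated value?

Designated under: (ψ=⊤, φ=⊤).

1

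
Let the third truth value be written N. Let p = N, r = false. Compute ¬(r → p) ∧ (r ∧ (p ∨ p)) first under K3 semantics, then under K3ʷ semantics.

In K3: r → p = false → N = true  [¬false ∨ N]
¬(r → p) = ¬true = false
p ∨ p = N ∨ N = N
r ∧ (p ∨ p) = false ∧ N = false
¬(r → p) ∧ (r ∧ (p ∨ p)) = false ∧ false = false
In K3ʷ: r → p = false → N = N  [any arg is the third value ⇒ result is the third value]
¬(r → p) = ¬N = N
p ∨ p = N ∨ N = N
r ∧ (p ∨ p) = false ∧ N = N
¬(r → p) ∧ (r ∧ (p ∨ p)) = N ∧ N = N
They differ because K3 and K3ʷ treat N differently under the binary connectives.

false; N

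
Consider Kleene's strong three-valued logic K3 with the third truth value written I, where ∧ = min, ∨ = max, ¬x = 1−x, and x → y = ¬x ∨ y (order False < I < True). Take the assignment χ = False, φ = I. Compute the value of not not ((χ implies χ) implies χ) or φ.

χ implies χ = False implies False = True
(χ implies χ) implies χ = True implies False = False
not ((χ implies χ) implies χ) = not False = True
not not ((χ implies χ) implies χ) = not True = False
not not ((χ implies χ) implies χ) or φ = False or I = I

I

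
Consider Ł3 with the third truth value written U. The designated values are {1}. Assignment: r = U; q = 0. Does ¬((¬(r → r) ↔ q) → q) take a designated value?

Yes

r → r = U → U = 1  [min(1, 1−½+½)]
¬(r → r) = ¬1 = 0
¬(r → r) ↔ q = 0 ↔ 0 = 1
(¬(r → r) ↔ q) → q = 1 → 0 = 0
¬((¬(r → r) ↔ q) → q) = ¬0 = 1
1 ∈ {1}.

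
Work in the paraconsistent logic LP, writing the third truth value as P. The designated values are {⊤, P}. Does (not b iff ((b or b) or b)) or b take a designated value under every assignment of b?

Countermodel: b=⊥ gives ⊥, which is not designated.

No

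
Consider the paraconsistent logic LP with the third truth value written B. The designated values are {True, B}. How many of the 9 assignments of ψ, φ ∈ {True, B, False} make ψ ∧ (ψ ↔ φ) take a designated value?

5

Of the 9 assignments, 5 give a value in {True, B}.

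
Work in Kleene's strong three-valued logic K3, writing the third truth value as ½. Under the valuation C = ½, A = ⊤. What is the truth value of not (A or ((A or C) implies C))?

A or C = ⊤ or ½ = ⊤
(A or C) implies C = ⊤ implies ½ = ½
A or ((A or C) implies C) = ⊤ or ½ = ⊤
not (A or ((A or C) implies C)) = not ⊤ = ⊥

⊥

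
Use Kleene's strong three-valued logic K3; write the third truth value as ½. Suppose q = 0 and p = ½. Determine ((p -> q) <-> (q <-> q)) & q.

0

p -> q = ½ -> 0 = ½  [~½ | 0]
q <-> q = 0 <-> 0 = 1
(p -> q) <-> (q <-> q) = ½ <-> 1 = ½
((p -> q) <-> (q <-> q)) & q = ½ & 0 = 0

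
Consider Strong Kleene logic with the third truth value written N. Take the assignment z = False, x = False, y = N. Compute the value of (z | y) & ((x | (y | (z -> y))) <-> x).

False

z | y = False | N = N
z -> y = False -> N = True  [~False | N]
y | (z -> y) = N | True = True
x | (y | (z -> y)) = False | True = True
(x | (y | (z -> y))) <-> x = True <-> False = False
(z | y) & ((x | (y | (z -> y))) <-> x) = N & False = False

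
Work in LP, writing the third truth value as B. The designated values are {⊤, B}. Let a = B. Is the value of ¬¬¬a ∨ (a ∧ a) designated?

Yes

¬a = ¬B = B
¬¬a = ¬B = B
¬¬¬a = ¬B = B
a ∧ a = B ∧ B = B
¬¬¬a ∨ (a ∧ a) = B ∨ B = B
B ∈ {⊤, B}.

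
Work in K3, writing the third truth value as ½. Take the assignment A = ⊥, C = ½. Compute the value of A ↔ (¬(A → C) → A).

A → C = ⊥ → ½ = ⊤  [¬⊥ ∨ ½]
¬(A → C) = ¬⊤ = ⊥
¬(A → C) → A = ⊥ → ⊥ = ⊤
A ↔ (¬(A → C) → A) = ⊥ ↔ ⊤ = ⊥

⊥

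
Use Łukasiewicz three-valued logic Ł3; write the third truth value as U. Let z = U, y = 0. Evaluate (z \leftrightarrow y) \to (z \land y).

z \leftrightarrow y = U \leftrightarrow 0 = U  [1 − |½−0|]
z \land y = U \land 0 = 0
(z \leftrightarrow y) \to (z \land y) = U \to 0 = U

U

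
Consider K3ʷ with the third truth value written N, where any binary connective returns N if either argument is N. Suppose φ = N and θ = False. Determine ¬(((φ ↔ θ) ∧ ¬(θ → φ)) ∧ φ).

φ ↔ θ = N ↔ False = N
θ → φ = False → N = N
¬(θ → φ) = ¬N = N
(φ ↔ θ) ∧ ¬(θ → φ) = N ∧ N = N
((φ ↔ θ) ∧ ¬(θ → φ)) ∧ φ = N ∧ N = N
¬(((φ ↔ θ) ∧ ¬(θ → φ)) ∧ φ) = ¬N = N

N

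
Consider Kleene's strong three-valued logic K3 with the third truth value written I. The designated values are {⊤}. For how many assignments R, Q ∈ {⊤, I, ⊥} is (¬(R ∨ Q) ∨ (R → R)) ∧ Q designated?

Designated under: (R=⊤, Q=⊤); (R=⊥, Q=⊤).

2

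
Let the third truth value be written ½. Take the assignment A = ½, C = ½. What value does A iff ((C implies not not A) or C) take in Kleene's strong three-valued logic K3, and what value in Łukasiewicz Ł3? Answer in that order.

In Kleene's strong three-valued logic K3: not A = not ½ = ½
not not A = not ½ = ½
C implies not not A = ½ implies ½ = ½  [not ½ or ½]
(C implies not not A) or C = ½ or ½ = ½
A iff ((C implies not not A) or C) = ½ iff ½ = ½
In Łukasiewicz Ł3: not A = not ½ = ½
not not A = not ½ = ½
C implies not not A = ½ implies ½ = T  [min(1, 1−½+½)]
(C implies not not A) or C = T or ½ = T
A iff ((C implies not not A) or C) = ½ iff T = ½

½; ½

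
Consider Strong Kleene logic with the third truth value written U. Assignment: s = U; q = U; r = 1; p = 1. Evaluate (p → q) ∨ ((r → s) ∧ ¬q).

U

p → q = 1 → U = U  [¬1 ∨ U]
r → s = 1 → U = U
¬q = ¬U = U
(r → s) ∧ ¬q = U ∧ U = U
(p → q) ∨ ((r → s) ∧ ¬q) = U ∨ U = U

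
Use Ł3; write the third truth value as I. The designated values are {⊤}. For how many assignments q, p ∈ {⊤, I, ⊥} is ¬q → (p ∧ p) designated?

Of the 9 assignments, 6 give a value in {⊤}.

6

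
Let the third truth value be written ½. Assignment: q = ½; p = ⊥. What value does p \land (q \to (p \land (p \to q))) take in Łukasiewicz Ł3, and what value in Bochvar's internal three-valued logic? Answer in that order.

⊥; ½

In Łukasiewicz Ł3: p \to q = ⊥ \to ½ = ⊤  [min(1, 1−0+½)]
p \land (p \to q) = ⊥ \land ⊤ = ⊥
q \to (p \land (p \to q)) = ½ \to ⊥ = ½
p \land (q \to (p \land (p \to q))) = ⊥ \land ½ = ⊥
In Bochvar's internal three-valued logic: p \to q = ⊥ \to ½ = ½  [any arg is the third value ⇒ result is the third value]
p \land (p \to q) = ⊥ \land ½ = ½
q \to (p \land (p \to q)) = ½ \to ½ = ½
p \land (q \to (p \land (p \to q))) = ⊥ \land ½ = ½
They differ because Łukasiewicz Ł3 and Bochvar's internal three-valued logic treat ½ differently under the binary connectives.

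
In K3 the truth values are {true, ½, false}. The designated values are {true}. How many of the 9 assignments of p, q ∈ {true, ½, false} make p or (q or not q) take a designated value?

7

Of the 9 assignments, 7 give a value in {true}.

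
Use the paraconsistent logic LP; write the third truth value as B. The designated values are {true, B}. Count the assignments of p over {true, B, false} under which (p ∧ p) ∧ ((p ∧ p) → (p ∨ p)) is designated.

p=true: true ✓
p=B: B ✓
p=false: false ·

2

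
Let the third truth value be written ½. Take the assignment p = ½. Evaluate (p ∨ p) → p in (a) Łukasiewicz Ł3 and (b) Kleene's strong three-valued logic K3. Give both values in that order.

T; ½

In Łukasiewicz Ł3: p ∨ p = ½ ∨ ½ = ½
(p ∨ p) → p = ½ → ½ = T  [min(1, 1−½+½)]
In Kleene's strong three-valued logic K3: p ∨ p = ½ ∨ ½ = ½
(p ∨ p) → p = ½ → ½ = ½
They differ because Łukasiewicz Ł3 and Kleene's strong three-valued logic K3 treat ½ differently under implication.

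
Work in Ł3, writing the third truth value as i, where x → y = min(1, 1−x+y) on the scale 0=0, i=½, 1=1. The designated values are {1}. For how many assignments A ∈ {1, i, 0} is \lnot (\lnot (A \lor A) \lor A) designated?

A=1: 0 ·
A=i: i ·
A=0: 0 ·

0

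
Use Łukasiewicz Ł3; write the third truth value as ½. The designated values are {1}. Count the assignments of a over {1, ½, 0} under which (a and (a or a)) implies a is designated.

3

a=1: 1 ✓
a=½: 1 ✓
a=0: 1 ✓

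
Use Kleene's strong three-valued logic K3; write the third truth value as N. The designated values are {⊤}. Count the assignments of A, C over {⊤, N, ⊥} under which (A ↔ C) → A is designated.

4

Designated under: (A=⊤, C=⊤); (A=⊤, C=N); (A=⊤, C=⊥); (A=⊥, C=⊤).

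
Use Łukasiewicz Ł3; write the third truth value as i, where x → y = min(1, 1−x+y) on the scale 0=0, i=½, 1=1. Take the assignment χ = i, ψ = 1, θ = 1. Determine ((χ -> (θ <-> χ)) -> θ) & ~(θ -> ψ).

0

θ <-> χ = 1 <-> i = i  [1 − |1−½|]
χ -> (θ <-> χ) = i -> i = 1
(χ -> (θ <-> χ)) -> θ = 1 -> 1 = 1
θ -> ψ = 1 -> 1 = 1
~(θ -> ψ) = ~1 = 0
((χ -> (θ <-> χ)) -> θ) & ~(θ -> ψ) = 1 & 0 = 0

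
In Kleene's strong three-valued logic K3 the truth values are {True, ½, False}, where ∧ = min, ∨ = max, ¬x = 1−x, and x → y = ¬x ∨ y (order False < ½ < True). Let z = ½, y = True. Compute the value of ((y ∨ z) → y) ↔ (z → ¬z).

y ∨ z = True ∨ ½ = True
(y ∨ z) → y = True → True = True
¬z = ¬½ = ½
z → ¬z = ½ → ½ = ½  [¬½ ∨ ½]
((y ∨ z) → y) ↔ (z → ¬z) = True ↔ ½ = ½

½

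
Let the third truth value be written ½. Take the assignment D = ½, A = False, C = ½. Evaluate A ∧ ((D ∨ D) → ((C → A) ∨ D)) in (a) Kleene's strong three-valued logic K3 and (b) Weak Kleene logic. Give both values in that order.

In Kleene's strong three-valued logic K3: D ∨ D = ½ ∨ ½ = ½
C → A = ½ → False = ½  [¬½ ∨ False]
(C → A) ∨ D = ½ ∨ ½ = ½
(D ∨ D) → ((C → A) ∨ D) = ½ → ½ = ½
A ∧ ((D ∨ D) → ((C → A) ∨ D)) = False ∧ ½ = False
In Weak Kleene logic: D ∨ D = ½ ∨ ½ = ½
C → A = ½ → False = ½  [any arg is the third value ⇒ result is the third value]
(C → A) ∨ D = ½ ∨ ½ = ½
(D ∨ D) → ((C → A) ∨ D) = ½ → ½ = ½
A ∧ ((D ∨ D) → ((C → A) ∨ D)) = False ∧ ½ = ½
They differ because Kleene's strong three-valued logic K3 and Weak Kleene logic treat ½ differently under the binary connectives.

False; ½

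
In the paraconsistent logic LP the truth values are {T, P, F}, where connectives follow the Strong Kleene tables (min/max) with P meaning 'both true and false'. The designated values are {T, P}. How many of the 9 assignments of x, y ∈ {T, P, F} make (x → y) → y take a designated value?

8

Of the 9 assignments, 8 give a value in {T, P}.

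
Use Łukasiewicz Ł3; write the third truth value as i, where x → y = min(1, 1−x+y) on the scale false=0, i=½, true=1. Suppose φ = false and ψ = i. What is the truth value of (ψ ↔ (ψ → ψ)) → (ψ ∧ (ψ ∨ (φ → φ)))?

ψ → ψ = i → i = true  [min(1, 1−½+½)]
ψ ↔ (ψ → ψ) = i ↔ true = i
φ → φ = false → false = true
ψ ∨ (φ → φ) = i ∨ true = true
ψ ∧ (ψ ∨ (φ → φ)) = i ∧ true = i
(ψ ↔ (ψ → ψ)) → (ψ ∧ (ψ ∨ (φ → φ))) = i → i = true

true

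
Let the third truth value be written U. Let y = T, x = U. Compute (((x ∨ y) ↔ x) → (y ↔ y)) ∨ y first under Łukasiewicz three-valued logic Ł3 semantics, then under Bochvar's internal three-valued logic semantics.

In Łukasiewicz three-valued logic Ł3: x ∨ y = U ∨ T = T
(x ∨ y) ↔ x = T ↔ U = U
y ↔ y = T ↔ T = T
((x ∨ y) ↔ x) → (y ↔ y) = U → T = T
(((x ∨ y) ↔ x) → (y ↔ y)) ∨ y = T ∨ T = T
In Bochvar's internal three-valued logic: x ∨ y = U ∨ T = U
(x ∨ y) ↔ x = U ↔ U = U
y ↔ y = T ↔ T = T
((x ∨ y) ↔ x) → (y ↔ y) = U → T = U
(((x ∨ y) ↔ x) → (y ↔ y)) ∨ y = U ∨ T = U
They differ because Łukasiewicz three-valued logic Ł3 and Bochvar's internal three-valued logic treat U differently under the binary connectives.

T; U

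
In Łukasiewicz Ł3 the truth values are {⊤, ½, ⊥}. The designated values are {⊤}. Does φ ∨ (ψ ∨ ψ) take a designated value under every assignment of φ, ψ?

No

Countermodel: φ=½, ψ=½ gives ½, which is not designated.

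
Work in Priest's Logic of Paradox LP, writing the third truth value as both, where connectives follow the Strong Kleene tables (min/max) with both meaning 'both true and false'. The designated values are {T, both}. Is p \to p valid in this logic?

Every assignment of p over {T, both, F} gives a value in {T, both}.
In particular, with p=both: p \to p = both.

Yes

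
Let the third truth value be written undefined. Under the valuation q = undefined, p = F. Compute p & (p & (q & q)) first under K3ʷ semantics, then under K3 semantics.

In K3ʷ: q & q = undefined & undefined = undefined
p & (q & q) = F & undefined = undefined
p & (p & (q & q)) = F & undefined = undefined
In K3: q & q = undefined & undefined = undefined
p & (q & q) = F & undefined = F
p & (p & (q & q)) = F & F = F
They differ because K3ʷ and K3 treat undefined differently under the binary connectives.

undefined; F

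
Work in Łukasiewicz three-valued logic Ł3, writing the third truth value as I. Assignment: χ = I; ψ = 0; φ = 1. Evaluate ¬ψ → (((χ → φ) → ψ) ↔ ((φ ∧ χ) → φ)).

¬ψ = ¬0 = 1
χ → φ = I → 1 = 1  [min(1, 1−½+1)]
(χ → φ) → ψ = 1 → 0 = 0
φ ∧ χ = 1 ∧ I = I
(φ ∧ χ) → φ = I → 1 = 1
((χ → φ) → ψ) ↔ ((φ ∧ χ) → φ) = 0 ↔ 1 = 0
¬ψ → (((χ → φ) → ψ) ↔ ((φ ∧ χ) → φ)) = 1 → 0 = 0

0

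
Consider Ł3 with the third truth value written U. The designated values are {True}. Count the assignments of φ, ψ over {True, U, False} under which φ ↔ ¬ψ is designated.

Designated under: (φ=True, ψ=False); (φ=U, ψ=U); (φ=False, ψ=True).

3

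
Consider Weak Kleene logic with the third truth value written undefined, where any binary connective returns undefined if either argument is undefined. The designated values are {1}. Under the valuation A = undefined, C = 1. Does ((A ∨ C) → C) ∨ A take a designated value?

No

A ∨ C = undefined ∨ 1 = undefined
(A ∨ C) → C = undefined → 1 = undefined  [any arg is the third value ⇒ result is the third value]
((A ∨ C) → C) ∨ A = undefined ∨ undefined = undefined
undefined ∉ {1}.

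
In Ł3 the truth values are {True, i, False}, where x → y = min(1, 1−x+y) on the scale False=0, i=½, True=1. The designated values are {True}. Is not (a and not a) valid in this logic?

No

Countermodel: a=i gives i, which is not designated.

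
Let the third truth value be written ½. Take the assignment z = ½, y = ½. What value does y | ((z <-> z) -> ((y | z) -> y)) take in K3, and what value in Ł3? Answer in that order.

In K3: z <-> z = ½ <-> ½ = ½
y | z = ½ | ½ = ½
(y | z) -> y = ½ -> ½ = ½  [~½ | ½]
(z <-> z) -> ((y | z) -> y) = ½ -> ½ = ½
y | ((z <-> z) -> ((y | z) -> y)) = ½ | ½ = ½
In Ł3: z <-> z = ½ <-> ½ = ⊤  [1 − |½−½|]
y | z = ½ | ½ = ½
(y | z) -> y = ½ -> ½ = ⊤
(z <-> z) -> ((y | z) -> y) = ⊤ -> ⊤ = ⊤
y | ((z <-> z) -> ((y | z) -> y)) = ½ | ⊤ = ⊤
They differ because K3 and Ł3 treat ½ differently under implication.

½; ⊤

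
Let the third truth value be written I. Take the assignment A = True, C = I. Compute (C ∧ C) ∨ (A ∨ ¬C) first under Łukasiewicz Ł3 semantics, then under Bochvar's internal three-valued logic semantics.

In Łukasiewicz Ł3: C ∧ C = I ∧ I = I
¬C = ¬I = I
A ∨ ¬C = True ∨ I = True
(C ∧ C) ∨ (A ∨ ¬C) = I ∨ True = True
In Bochvar's internal three-valued logic: C ∧ C = I ∧ I = I
¬C = ¬I = I
A ∨ ¬C = True ∨ I = I
(C ∧ C) ∨ (A ∨ ¬C) = I ∨ I = I
They differ because Łukasiewicz Ł3 and Bochvar's internal three-valued logic treat I differently under the binary connectives.

True; I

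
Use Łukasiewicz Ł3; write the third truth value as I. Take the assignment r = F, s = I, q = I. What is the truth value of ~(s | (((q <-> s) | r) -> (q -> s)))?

q <-> s = I <-> I = T  [1 − |½−½|]
(q <-> s) | r = T | F = T
q -> s = I -> I = T
((q <-> s) | r) -> (q -> s) = T -> T = T
s | (((q <-> s) | r) -> (q -> s)) = I | T = T
~(s | (((q <-> s) | r) -> (q -> s))) = ~T = F

F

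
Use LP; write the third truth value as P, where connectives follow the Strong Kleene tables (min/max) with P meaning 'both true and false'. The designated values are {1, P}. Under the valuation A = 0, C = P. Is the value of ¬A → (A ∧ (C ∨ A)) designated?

¬A = ¬0 = 1
C ∨ A = P ∨ 0 = P
A ∧ (C ∨ A) = 0 ∧ P = 0
¬A → (A ∧ (C ∨ A)) = 1 → 0 = 0
0 ∉ {1, P}.

No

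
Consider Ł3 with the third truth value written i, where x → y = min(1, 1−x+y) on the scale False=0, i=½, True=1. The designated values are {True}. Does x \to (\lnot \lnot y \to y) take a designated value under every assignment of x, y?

Every assignment of x, y over {True, i, False} gives a value in {True}.
In particular, with x=i, y=i: x \to (\lnot \lnot y \to y) = True.

Yes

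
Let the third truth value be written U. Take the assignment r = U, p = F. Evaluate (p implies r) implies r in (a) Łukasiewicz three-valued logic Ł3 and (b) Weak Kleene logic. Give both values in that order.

U; U

In Łukasiewicz three-valued logic Ł3: p implies r = F implies U = T  [min(1, 1−0+½)]
(p implies r) implies r = T implies U = U
In Weak Kleene logic: p implies r = F implies U = U  [any arg is the third value ⇒ result is the third value]
(p implies r) implies r = U implies U = U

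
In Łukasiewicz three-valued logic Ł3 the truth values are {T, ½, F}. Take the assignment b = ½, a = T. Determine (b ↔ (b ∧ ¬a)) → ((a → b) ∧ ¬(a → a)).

½

¬a = ¬T = F
b ∧ ¬a = ½ ∧ F = F
b ↔ (b ∧ ¬a) = ½ ↔ F = ½  [1 − |½−0|]
a → b = T → ½ = ½
a → a = T → T = T
¬(a → a) = ¬T = F
(a → b) ∧ ¬(a → a) = ½ ∧ F = F
(b ↔ (b ∧ ¬a)) → ((a → b) ∧ ¬(a → a)) = ½ → F = ½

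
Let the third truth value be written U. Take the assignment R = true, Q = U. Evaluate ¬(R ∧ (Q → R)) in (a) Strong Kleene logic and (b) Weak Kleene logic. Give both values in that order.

In Strong Kleene logic: Q → R = U → true = true  [¬U ∨ true]
R ∧ (Q → R) = true ∧ true = true
¬(R ∧ (Q → R)) = ¬true = false
In Weak Kleene logic: Q → R = U → true = U  [any arg is the third value ⇒ result is the third value]
R ∧ (Q → R) = true ∧ U = U
¬(R ∧ (Q → R)) = ¬U = U
They differ because Strong Kleene logic and Weak Kleene logic treat U differently under the binary connectives.

false; U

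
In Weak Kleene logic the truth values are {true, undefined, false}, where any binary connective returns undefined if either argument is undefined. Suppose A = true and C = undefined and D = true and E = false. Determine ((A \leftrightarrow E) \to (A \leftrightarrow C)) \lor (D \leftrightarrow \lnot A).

A \leftrightarrow E = true \leftrightarrow false = false
A \leftrightarrow C = true \leftrightarrow undefined = undefined
(A \leftrightarrow E) \to (A \leftrightarrow C) = false \to undefined = undefined  [any arg is the third value ⇒ result is the third value]
\lnot A = \lnot true = false
D \leftrightarrow \lnot A = true \leftrightarrow false = false
((A \leftrightarrow E) \to (A \leftrightarrow C)) \lor (D \leftrightarrow \lnot A) = undefined \lor false = undefined

undefined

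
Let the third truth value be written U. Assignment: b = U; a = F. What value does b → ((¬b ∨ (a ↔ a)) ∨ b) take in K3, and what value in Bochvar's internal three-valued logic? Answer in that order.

T; U

In K3: ¬b = ¬U = U
a ↔ a = F ↔ F = T
¬b ∨ (a ↔ a) = U ∨ T = T
(¬b ∨ (a ↔ a)) ∨ b = T ∨ U = T
b → ((¬b ∨ (a ↔ a)) ∨ b) = U → T = T
In Bochvar's internal three-valued logic: ¬b = ¬U = U
a ↔ a = F ↔ F = T
¬b ∨ (a ↔ a) = U ∨ T = U
(¬b ∨ (a ↔ a)) ∨ b = U ∨ U = U
b → ((¬b ∨ (a ↔ a)) ∨ b) = U → U = U  [any arg is the third value ⇒ result is the third value]
They differ because K3 and Bochvar's internal three-valued logic treat U differently under the binary connectives.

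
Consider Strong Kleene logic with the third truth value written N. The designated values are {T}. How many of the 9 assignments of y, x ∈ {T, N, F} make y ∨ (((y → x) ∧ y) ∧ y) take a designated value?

Designated under: (y=T, x=T); (y=T, x=N); (y=T, x=F).

3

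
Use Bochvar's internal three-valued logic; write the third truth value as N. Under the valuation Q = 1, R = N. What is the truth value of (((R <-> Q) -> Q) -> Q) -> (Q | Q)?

R <-> Q = N <-> 1 = N
(R <-> Q) -> Q = N -> 1 = N
((R <-> Q) -> Q) -> Q = N -> 1 = N
Q | Q = 1 | 1 = 1
(((R <-> Q) -> Q) -> Q) -> (Q | Q) = N -> 1 = N

N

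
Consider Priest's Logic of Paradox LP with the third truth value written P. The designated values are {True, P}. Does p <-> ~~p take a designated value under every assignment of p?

Every assignment of p over {True, P, False} gives a value in {True, P}.
In particular, with p=P: p <-> ~~p = P.

Yes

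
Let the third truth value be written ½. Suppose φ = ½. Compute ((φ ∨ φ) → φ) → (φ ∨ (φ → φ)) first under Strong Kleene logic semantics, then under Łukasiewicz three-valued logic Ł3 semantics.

In Strong Kleene logic: φ ∨ φ = ½ ∨ ½ = ½
(φ ∨ φ) → φ = ½ → ½ = ½
φ → φ = ½ → ½ = ½
φ ∨ (φ → φ) = ½ ∨ ½ = ½
((φ ∨ φ) → φ) → (φ ∨ (φ → φ)) = ½ → ½ = ½
In Łukasiewicz three-valued logic Ł3: φ ∨ φ = ½ ∨ ½ = ½
(φ ∨ φ) → φ = ½ → ½ = ⊤  [min(1, 1−½+½)]
φ → φ = ½ → ½ = ⊤
φ ∨ (φ → φ) = ½ ∨ ⊤ = ⊤
((φ ∨ φ) → φ) → (φ ∨ (φ → φ)) = ⊤ → ⊤ = ⊤
They differ because Strong Kleene logic and Łukasiewicz three-valued logic Ł3 treat ½ differently under implication.

½; ⊤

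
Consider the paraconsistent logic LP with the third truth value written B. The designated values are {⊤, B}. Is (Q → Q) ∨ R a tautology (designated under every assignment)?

Yes

Every assignment of Q, R over {⊤, B, ⊥} gives a value in {⊤, B}.
In particular, with Q=B, R=B: (Q → Q) ∨ R = B.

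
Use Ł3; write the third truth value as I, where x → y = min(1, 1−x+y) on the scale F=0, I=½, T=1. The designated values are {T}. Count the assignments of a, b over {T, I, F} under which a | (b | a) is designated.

5

Of the 9 assignments, 5 give a value in {T}.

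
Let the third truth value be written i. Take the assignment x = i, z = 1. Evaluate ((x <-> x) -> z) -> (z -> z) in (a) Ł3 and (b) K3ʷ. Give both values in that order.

1; i

In Ł3: x <-> x = i <-> i = 1  [1 − |½−½|]
(x <-> x) -> z = 1 -> 1 = 1
z -> z = 1 -> 1 = 1
((x <-> x) -> z) -> (z -> z) = 1 -> 1 = 1
In K3ʷ: x <-> x = i <-> i = i
(x <-> x) -> z = i -> 1 = i  [any arg is the third value ⇒ result is the third value]
z -> z = 1 -> 1 = 1
((x <-> x) -> z) -> (z -> z) = i -> 1 = i
They differ because Ł3 and K3ʷ treat i differently under the binary connectives.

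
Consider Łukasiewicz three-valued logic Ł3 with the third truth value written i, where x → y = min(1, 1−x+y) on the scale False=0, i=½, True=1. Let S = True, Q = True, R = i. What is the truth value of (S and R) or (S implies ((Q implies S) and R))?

i

S and R = True and i = i
Q implies S = True implies True = True
(Q implies S) and R = True and i = i
S implies ((Q implies S) and R) = True implies i = i  [min(1, 1−1+½)]
(S and R) or (S implies ((Q implies S) and R)) = i or i = i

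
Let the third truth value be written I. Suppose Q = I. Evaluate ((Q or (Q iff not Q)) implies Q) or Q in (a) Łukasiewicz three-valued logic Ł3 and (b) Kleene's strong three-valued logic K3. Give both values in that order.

In Łukasiewicz three-valued logic Ł3: not Q = not I = I
Q iff not Q = I iff I = ⊤
Q or (Q iff not Q) = I or ⊤ = ⊤
(Q or (Q iff not Q)) implies Q = ⊤ implies I = I
((Q or (Q iff not Q)) implies Q) or Q = I or I = I
In Kleene's strong three-valued logic K3: not Q = not I = I
Q iff not Q = I iff I = I
Q or (Q iff not Q) = I or I = I
(Q or (Q iff not Q)) implies Q = I implies I = I  [not I or I]
((Q or (Q iff not Q)) implies Q) or Q = I or I = I

I; I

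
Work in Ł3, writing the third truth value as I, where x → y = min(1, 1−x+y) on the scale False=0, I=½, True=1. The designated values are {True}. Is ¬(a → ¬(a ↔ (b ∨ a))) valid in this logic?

No

Countermodel: a=I, b=True gives False, which is not designated.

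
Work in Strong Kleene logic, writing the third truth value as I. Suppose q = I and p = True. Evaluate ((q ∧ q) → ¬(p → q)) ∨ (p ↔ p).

q ∧ q = I ∧ I = I
p → q = True → I = I
¬(p → q) = ¬I = I
(q ∧ q) → ¬(p → q) = I → I = I
p ↔ p = True ↔ True = True
((q ∧ q) → ¬(p → q)) ∨ (p ↔ p) = I ∨ True = True

True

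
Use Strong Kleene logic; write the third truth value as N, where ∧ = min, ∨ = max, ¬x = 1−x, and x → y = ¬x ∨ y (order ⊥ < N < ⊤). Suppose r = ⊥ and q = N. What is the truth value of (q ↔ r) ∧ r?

q ↔ r = N ↔ ⊥ = N
(q ↔ r) ∧ r = N ∧ ⊥ = ⊥

⊥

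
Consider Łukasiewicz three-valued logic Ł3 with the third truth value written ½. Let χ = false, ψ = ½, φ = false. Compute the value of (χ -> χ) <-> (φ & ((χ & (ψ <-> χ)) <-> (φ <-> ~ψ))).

false

χ -> χ = false -> false = true
ψ <-> χ = ½ <-> false = ½
χ & (ψ <-> χ) = false & ½ = false
~ψ = ~½ = ½
φ <-> ~ψ = false <-> ½ = ½
(χ & (ψ <-> χ)) <-> (φ <-> ~ψ) = false <-> ½ = ½
φ & ((χ & (ψ <-> χ)) <-> (φ <-> ~ψ)) = false & ½ = false
(χ -> χ) <-> (φ & ((χ & (ψ <-> χ)) <-> (φ <-> ~ψ))) = true <-> false = false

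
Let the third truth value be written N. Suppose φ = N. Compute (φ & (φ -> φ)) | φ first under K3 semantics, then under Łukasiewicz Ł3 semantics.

N; N

In K3: φ -> φ = N -> N = N  [~N | N]
φ & (φ -> φ) = N & N = N
(φ & (φ -> φ)) | φ = N | N = N
In Łukasiewicz Ł3: φ -> φ = N -> N = T
φ & (φ -> φ) = N & T = N
(φ & (φ -> φ)) | φ = N | N = N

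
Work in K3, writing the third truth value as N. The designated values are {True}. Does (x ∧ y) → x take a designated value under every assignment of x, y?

Countermodel: x=N, y=True gives N, which is not designated.

No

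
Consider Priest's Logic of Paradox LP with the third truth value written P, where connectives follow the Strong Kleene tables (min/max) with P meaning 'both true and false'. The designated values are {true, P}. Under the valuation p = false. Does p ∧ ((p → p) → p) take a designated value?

No

p → p = false → false = true
(p → p) → p = true → false = false
p ∧ ((p → p) → p) = false ∧ false = false
false ∉ {true, P}.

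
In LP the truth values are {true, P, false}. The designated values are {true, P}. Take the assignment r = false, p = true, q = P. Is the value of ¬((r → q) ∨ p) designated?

r → q = false → P = true  [¬false ∨ P]
(r → q) ∨ p = true ∨ true = true
¬((r → q) ∨ p) = ¬true = false
false ∉ {true, P}.

No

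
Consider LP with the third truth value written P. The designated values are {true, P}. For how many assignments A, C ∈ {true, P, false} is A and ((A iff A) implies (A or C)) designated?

6

Of the 9 assignments, 6 give a value in {true, P}.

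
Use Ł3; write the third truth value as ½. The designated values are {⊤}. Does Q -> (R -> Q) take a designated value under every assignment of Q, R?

Every assignment of Q, R over {⊤, ½, ⊥} gives a value in {⊤}.
In particular, with Q=½, R=½: Q -> (R -> Q) = ⊤.

Yes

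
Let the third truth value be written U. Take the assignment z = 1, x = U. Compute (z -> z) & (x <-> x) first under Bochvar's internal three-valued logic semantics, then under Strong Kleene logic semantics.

U; U

In Bochvar's internal three-valued logic: z -> z = 1 -> 1 = 1
x <-> x = U <-> U = U
(z -> z) & (x <-> x) = 1 & U = U
In Strong Kleene logic: z -> z = 1 -> 1 = 1
x <-> x = U <-> U = U
(z -> z) & (x <-> x) = 1 & U = U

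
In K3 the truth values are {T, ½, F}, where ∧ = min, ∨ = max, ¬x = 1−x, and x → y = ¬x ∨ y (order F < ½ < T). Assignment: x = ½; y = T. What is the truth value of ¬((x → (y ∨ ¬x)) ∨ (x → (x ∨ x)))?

F

¬x = ¬½ = ½
y ∨ ¬x = T ∨ ½ = T
x → (y ∨ ¬x) = ½ → T = T  [¬½ ∨ T]
x ∨ x = ½ ∨ ½ = ½
x → (x ∨ x) = ½ → ½ = ½
(x → (y ∨ ¬x)) ∨ (x → (x ∨ x)) = T ∨ ½ = T
¬((x → (y ∨ ¬x)) ∨ (x → (x ∨ x))) = ¬T = F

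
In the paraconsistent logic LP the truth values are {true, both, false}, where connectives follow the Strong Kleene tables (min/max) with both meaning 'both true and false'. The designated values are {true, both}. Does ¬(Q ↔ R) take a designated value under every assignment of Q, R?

Countermodel: Q=true, R=true gives false, which is not designated.

No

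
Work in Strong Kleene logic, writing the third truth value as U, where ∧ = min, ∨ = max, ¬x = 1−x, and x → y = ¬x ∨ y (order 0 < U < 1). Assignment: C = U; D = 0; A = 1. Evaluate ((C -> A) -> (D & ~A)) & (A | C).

0

C -> A = U -> 1 = 1  [~U | 1]
~A = ~1 = 0
D & ~A = 0 & 0 = 0
(C -> A) -> (D & ~A) = 1 -> 0 = 0
A | C = 1 | U = 1
((C -> A) -> (D & ~A)) & (A | C) = 0 & 1 = 0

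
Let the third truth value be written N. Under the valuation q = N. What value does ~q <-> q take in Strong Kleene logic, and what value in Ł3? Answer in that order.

In Strong Kleene logic: ~q = ~N = N
~q <-> q = N <-> N = N
In Ł3: ~q = ~N = N
~q <-> q = N <-> N = true  [1 − |½−½|]
They differ because Strong Kleene logic and Ł3 treat N differently under implication.

N; true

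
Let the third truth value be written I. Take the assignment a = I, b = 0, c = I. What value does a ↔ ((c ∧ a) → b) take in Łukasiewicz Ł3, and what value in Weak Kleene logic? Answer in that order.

In Łukasiewicz Ł3: c ∧ a = I ∧ I = I
(c ∧ a) → b = I → 0 = I  [min(1, 1−½+0)]
a ↔ ((c ∧ a) → b) = I ↔ I = 1
In Weak Kleene logic: c ∧ a = I ∧ I = I
(c ∧ a) → b = I → 0 = I  [any arg is the third value ⇒ result is the third value]
a ↔ ((c ∧ a) → b) = I ↔ I = I
They differ because Łukasiewicz Ł3 and Weak Kleene logic treat I differently under the binary connectives.

1; I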